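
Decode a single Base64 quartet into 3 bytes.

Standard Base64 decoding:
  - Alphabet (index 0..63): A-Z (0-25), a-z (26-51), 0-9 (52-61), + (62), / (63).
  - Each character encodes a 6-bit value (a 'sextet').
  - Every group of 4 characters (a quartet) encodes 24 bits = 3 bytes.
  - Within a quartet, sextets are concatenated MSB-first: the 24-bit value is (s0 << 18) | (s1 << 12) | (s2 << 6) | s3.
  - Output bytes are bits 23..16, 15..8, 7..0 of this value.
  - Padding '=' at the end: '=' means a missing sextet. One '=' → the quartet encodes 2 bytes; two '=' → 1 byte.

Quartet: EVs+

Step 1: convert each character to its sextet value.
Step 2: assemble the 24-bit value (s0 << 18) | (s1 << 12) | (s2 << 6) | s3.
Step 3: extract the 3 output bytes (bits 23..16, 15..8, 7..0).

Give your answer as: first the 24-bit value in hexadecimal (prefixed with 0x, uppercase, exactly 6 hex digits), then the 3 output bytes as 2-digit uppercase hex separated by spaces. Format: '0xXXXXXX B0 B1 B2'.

Sextets: E=4, V=21, s=44, +=62
24-bit: (4<<18) | (21<<12) | (44<<6) | 62
      = 0x100000 | 0x015000 | 0x000B00 | 0x00003E
      = 0x115B3E
Bytes: (v>>16)&0xFF=11, (v>>8)&0xFF=5B, v&0xFF=3E

Answer: 0x115B3E 11 5B 3E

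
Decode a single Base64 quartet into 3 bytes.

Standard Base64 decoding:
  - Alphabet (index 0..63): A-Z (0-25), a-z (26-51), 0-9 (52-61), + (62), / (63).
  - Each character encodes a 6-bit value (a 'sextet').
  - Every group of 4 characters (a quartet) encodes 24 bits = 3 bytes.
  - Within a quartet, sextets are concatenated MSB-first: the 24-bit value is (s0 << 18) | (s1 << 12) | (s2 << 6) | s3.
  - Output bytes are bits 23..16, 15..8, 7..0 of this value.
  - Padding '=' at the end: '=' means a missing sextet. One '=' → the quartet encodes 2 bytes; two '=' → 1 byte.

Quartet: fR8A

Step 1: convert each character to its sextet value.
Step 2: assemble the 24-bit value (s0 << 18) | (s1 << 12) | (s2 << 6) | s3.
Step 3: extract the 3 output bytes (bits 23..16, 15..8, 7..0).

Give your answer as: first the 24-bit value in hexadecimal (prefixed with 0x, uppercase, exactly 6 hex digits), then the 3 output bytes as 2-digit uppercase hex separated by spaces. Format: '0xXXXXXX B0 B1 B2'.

Answer: 0x7D1F00 7D 1F 00

Derivation:
Sextets: f=31, R=17, 8=60, A=0
24-bit: (31<<18) | (17<<12) | (60<<6) | 0
      = 0x7C0000 | 0x011000 | 0x000F00 | 0x000000
      = 0x7D1F00
Bytes: (v>>16)&0xFF=7D, (v>>8)&0xFF=1F, v&0xFF=00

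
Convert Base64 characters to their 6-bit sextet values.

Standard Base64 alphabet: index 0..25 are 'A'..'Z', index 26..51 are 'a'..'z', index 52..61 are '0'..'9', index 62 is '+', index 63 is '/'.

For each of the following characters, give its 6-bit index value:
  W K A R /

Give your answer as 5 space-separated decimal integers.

'W': A..Z range, ord('W') − ord('A') = 22
'K': A..Z range, ord('K') − ord('A') = 10
'A': A..Z range, ord('A') − ord('A') = 0
'R': A..Z range, ord('R') − ord('A') = 17
'/': index 63

Answer: 22 10 0 17 63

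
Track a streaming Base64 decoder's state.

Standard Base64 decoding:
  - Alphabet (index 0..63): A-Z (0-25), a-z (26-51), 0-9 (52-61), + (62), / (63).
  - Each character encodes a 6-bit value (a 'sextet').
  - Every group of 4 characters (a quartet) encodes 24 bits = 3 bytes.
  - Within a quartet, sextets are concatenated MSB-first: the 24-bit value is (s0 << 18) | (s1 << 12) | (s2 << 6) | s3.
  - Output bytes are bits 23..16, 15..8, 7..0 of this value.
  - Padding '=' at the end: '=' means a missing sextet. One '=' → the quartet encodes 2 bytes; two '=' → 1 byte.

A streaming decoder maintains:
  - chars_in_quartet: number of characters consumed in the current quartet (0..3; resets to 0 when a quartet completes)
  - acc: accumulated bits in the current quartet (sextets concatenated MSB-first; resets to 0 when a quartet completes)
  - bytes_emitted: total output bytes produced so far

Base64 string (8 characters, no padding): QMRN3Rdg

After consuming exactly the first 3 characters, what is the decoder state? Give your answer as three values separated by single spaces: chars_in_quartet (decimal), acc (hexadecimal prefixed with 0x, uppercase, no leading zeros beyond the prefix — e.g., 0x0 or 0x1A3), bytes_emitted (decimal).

After char 0 ('Q'=16): chars_in_quartet=1 acc=0x10 bytes_emitted=0
After char 1 ('M'=12): chars_in_quartet=2 acc=0x40C bytes_emitted=0
After char 2 ('R'=17): chars_in_quartet=3 acc=0x10311 bytes_emitted=0

Answer: 3 0x10311 0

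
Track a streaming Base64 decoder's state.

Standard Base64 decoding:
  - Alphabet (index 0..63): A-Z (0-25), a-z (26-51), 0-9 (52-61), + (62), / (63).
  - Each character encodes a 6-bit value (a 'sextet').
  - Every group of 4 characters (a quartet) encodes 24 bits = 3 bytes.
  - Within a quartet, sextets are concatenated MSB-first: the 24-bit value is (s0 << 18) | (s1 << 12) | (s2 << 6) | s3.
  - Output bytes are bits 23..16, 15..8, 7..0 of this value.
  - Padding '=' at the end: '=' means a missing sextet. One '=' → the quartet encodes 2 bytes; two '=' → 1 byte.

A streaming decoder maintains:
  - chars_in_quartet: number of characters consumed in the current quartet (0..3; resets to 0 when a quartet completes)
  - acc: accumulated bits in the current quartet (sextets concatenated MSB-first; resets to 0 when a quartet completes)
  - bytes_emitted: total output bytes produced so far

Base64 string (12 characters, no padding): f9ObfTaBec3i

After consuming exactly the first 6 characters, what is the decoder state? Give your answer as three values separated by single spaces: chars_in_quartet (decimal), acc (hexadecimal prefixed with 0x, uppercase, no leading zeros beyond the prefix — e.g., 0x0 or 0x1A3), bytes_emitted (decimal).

Answer: 2 0x7D3 3

Derivation:
After char 0 ('f'=31): chars_in_quartet=1 acc=0x1F bytes_emitted=0
After char 1 ('9'=61): chars_in_quartet=2 acc=0x7FD bytes_emitted=0
After char 2 ('O'=14): chars_in_quartet=3 acc=0x1FF4E bytes_emitted=0
After char 3 ('b'=27): chars_in_quartet=4 acc=0x7FD39B -> emit 7F D3 9B, reset; bytes_emitted=3
After char 4 ('f'=31): chars_in_quartet=1 acc=0x1F bytes_emitted=3
After char 5 ('T'=19): chars_in_quartet=2 acc=0x7D3 bytes_emitted=3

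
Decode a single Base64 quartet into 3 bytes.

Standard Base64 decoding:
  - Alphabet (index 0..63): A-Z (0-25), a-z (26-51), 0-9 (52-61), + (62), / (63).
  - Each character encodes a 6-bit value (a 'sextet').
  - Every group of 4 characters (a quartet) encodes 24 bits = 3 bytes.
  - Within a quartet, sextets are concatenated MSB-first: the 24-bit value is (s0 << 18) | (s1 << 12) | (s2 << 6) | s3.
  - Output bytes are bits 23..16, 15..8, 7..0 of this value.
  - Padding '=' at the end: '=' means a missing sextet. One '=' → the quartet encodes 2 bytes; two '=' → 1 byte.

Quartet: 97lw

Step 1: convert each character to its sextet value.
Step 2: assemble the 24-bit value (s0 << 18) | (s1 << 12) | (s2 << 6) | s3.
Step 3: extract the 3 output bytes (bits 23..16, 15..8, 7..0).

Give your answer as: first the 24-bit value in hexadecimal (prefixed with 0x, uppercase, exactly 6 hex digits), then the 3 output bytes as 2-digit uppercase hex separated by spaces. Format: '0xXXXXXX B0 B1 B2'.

Sextets: 9=61, 7=59, l=37, w=48
24-bit: (61<<18) | (59<<12) | (37<<6) | 48
      = 0xF40000 | 0x03B000 | 0x000940 | 0x000030
      = 0xF7B970
Bytes: (v>>16)&0xFF=F7, (v>>8)&0xFF=B9, v&0xFF=70

Answer: 0xF7B970 F7 B9 70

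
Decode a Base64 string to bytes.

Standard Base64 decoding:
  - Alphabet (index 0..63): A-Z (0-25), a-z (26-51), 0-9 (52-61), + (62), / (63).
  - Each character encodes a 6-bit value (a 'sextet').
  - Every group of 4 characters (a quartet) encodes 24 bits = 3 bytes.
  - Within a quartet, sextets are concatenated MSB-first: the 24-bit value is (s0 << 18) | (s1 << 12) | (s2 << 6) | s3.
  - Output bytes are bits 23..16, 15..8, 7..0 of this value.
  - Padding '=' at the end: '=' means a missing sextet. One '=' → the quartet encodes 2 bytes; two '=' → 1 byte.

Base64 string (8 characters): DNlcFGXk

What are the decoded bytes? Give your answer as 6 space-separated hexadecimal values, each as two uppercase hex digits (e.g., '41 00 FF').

After char 0 ('D'=3): chars_in_quartet=1 acc=0x3 bytes_emitted=0
After char 1 ('N'=13): chars_in_quartet=2 acc=0xCD bytes_emitted=0
After char 2 ('l'=37): chars_in_quartet=3 acc=0x3365 bytes_emitted=0
After char 3 ('c'=28): chars_in_quartet=4 acc=0xCD95C -> emit 0C D9 5C, reset; bytes_emitted=3
After char 4 ('F'=5): chars_in_quartet=1 acc=0x5 bytes_emitted=3
After char 5 ('G'=6): chars_in_quartet=2 acc=0x146 bytes_emitted=3
After char 6 ('X'=23): chars_in_quartet=3 acc=0x5197 bytes_emitted=3
After char 7 ('k'=36): chars_in_quartet=4 acc=0x1465E4 -> emit 14 65 E4, reset; bytes_emitted=6

Answer: 0C D9 5C 14 65 E4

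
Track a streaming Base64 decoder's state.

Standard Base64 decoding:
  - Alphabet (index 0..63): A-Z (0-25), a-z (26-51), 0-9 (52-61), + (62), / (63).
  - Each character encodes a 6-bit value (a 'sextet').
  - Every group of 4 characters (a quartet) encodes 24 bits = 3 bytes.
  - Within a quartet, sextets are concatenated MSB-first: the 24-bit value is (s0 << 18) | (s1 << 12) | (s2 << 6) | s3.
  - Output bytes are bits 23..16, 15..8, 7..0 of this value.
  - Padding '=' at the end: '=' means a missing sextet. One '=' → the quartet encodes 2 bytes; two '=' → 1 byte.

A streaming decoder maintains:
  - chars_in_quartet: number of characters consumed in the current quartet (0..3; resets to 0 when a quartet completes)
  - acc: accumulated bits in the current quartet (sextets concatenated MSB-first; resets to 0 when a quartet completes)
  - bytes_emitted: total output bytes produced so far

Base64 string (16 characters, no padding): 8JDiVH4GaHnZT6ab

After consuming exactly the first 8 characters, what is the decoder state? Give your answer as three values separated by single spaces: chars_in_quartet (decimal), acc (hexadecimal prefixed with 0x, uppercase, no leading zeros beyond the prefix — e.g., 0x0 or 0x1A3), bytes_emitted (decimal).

Answer: 0 0x0 6

Derivation:
After char 0 ('8'=60): chars_in_quartet=1 acc=0x3C bytes_emitted=0
After char 1 ('J'=9): chars_in_quartet=2 acc=0xF09 bytes_emitted=0
After char 2 ('D'=3): chars_in_quartet=3 acc=0x3C243 bytes_emitted=0
After char 3 ('i'=34): chars_in_quartet=4 acc=0xF090E2 -> emit F0 90 E2, reset; bytes_emitted=3
After char 4 ('V'=21): chars_in_quartet=1 acc=0x15 bytes_emitted=3
After char 5 ('H'=7): chars_in_quartet=2 acc=0x547 bytes_emitted=3
After char 6 ('4'=56): chars_in_quartet=3 acc=0x151F8 bytes_emitted=3
After char 7 ('G'=6): chars_in_quartet=4 acc=0x547E06 -> emit 54 7E 06, reset; bytes_emitted=6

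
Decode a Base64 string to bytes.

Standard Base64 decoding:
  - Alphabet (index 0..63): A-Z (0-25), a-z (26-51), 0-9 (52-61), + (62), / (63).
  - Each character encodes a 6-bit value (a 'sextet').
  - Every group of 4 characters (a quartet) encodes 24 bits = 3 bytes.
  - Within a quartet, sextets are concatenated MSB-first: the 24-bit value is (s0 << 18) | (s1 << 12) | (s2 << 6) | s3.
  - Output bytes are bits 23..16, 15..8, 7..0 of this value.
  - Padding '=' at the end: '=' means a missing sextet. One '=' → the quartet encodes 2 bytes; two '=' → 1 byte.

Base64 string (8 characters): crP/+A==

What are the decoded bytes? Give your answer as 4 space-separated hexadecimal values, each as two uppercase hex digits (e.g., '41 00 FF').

Answer: 72 B3 FF F8

Derivation:
After char 0 ('c'=28): chars_in_quartet=1 acc=0x1C bytes_emitted=0
After char 1 ('r'=43): chars_in_quartet=2 acc=0x72B bytes_emitted=0
After char 2 ('P'=15): chars_in_quartet=3 acc=0x1CACF bytes_emitted=0
After char 3 ('/'=63): chars_in_quartet=4 acc=0x72B3FF -> emit 72 B3 FF, reset; bytes_emitted=3
After char 4 ('+'=62): chars_in_quartet=1 acc=0x3E bytes_emitted=3
After char 5 ('A'=0): chars_in_quartet=2 acc=0xF80 bytes_emitted=3
Padding '==': partial quartet acc=0xF80 -> emit F8; bytes_emitted=4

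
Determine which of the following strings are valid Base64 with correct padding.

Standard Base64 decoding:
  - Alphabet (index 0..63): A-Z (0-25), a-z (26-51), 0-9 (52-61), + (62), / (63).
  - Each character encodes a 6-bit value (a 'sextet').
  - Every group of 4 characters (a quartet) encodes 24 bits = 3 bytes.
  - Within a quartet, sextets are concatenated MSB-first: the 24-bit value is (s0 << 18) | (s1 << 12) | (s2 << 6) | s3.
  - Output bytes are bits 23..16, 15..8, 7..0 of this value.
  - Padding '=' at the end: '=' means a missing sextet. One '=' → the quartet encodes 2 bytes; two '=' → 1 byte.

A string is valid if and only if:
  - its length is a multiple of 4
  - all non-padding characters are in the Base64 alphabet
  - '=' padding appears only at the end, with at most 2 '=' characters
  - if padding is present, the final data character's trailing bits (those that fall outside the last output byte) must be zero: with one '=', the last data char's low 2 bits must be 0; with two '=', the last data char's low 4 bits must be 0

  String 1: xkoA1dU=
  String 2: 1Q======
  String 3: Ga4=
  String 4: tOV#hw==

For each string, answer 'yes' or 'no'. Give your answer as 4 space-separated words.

Answer: yes no yes no

Derivation:
String 1: 'xkoA1dU=' → valid
String 2: '1Q======' → invalid (6 pad chars (max 2))
String 3: 'Ga4=' → valid
String 4: 'tOV#hw==' → invalid (bad char(s): ['#'])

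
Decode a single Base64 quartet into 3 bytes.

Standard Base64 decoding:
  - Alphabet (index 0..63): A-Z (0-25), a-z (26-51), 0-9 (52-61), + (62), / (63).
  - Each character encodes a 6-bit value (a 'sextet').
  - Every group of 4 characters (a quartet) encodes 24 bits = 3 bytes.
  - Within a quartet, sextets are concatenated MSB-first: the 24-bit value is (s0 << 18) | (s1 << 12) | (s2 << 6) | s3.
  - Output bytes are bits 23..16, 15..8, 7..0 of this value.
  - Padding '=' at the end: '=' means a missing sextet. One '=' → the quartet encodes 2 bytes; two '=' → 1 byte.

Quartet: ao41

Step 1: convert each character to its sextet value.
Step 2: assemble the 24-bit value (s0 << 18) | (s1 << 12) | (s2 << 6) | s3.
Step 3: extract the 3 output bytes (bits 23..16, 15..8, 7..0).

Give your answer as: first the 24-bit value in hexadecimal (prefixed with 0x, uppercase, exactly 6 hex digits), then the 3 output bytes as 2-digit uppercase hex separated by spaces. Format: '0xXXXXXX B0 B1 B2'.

Sextets: a=26, o=40, 4=56, 1=53
24-bit: (26<<18) | (40<<12) | (56<<6) | 53
      = 0x680000 | 0x028000 | 0x000E00 | 0x000035
      = 0x6A8E35
Bytes: (v>>16)&0xFF=6A, (v>>8)&0xFF=8E, v&0xFF=35

Answer: 0x6A8E35 6A 8E 35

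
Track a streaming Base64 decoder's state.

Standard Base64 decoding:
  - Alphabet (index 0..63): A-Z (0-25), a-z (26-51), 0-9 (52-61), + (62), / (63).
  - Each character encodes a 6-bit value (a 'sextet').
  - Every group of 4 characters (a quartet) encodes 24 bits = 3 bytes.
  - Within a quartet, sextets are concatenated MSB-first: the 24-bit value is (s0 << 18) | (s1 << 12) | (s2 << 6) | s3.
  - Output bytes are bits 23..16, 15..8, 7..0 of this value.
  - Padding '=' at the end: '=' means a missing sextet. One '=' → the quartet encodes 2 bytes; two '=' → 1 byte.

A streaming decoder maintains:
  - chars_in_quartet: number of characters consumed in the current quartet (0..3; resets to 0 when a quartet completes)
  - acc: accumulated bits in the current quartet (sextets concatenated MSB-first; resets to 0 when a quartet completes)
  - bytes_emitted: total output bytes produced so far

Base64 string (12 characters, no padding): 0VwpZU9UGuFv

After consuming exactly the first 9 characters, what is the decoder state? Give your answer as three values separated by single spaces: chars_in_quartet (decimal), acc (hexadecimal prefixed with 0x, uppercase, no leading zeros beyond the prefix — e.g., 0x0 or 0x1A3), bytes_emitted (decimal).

After char 0 ('0'=52): chars_in_quartet=1 acc=0x34 bytes_emitted=0
After char 1 ('V'=21): chars_in_quartet=2 acc=0xD15 bytes_emitted=0
After char 2 ('w'=48): chars_in_quartet=3 acc=0x34570 bytes_emitted=0
After char 3 ('p'=41): chars_in_quartet=4 acc=0xD15C29 -> emit D1 5C 29, reset; bytes_emitted=3
After char 4 ('Z'=25): chars_in_quartet=1 acc=0x19 bytes_emitted=3
After char 5 ('U'=20): chars_in_quartet=2 acc=0x654 bytes_emitted=3
After char 6 ('9'=61): chars_in_quartet=3 acc=0x1953D bytes_emitted=3
After char 7 ('U'=20): chars_in_quartet=4 acc=0x654F54 -> emit 65 4F 54, reset; bytes_emitted=6
After char 8 ('G'=6): chars_in_quartet=1 acc=0x6 bytes_emitted=6

Answer: 1 0x6 6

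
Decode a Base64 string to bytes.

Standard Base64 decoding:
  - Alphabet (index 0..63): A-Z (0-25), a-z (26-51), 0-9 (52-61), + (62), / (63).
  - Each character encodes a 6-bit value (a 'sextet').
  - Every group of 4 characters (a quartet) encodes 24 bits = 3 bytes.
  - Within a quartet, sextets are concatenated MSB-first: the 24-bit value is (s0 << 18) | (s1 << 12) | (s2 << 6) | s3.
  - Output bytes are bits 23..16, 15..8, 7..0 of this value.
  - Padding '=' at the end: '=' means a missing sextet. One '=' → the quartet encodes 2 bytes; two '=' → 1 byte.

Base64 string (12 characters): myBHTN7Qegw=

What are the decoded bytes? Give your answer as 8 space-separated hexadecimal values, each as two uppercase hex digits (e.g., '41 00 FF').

Answer: 9B 20 47 4C DE D0 7A 0C

Derivation:
After char 0 ('m'=38): chars_in_quartet=1 acc=0x26 bytes_emitted=0
After char 1 ('y'=50): chars_in_quartet=2 acc=0x9B2 bytes_emitted=0
After char 2 ('B'=1): chars_in_quartet=3 acc=0x26C81 bytes_emitted=0
After char 3 ('H'=7): chars_in_quartet=4 acc=0x9B2047 -> emit 9B 20 47, reset; bytes_emitted=3
After char 4 ('T'=19): chars_in_quartet=1 acc=0x13 bytes_emitted=3
After char 5 ('N'=13): chars_in_quartet=2 acc=0x4CD bytes_emitted=3
After char 6 ('7'=59): chars_in_quartet=3 acc=0x1337B bytes_emitted=3
After char 7 ('Q'=16): chars_in_quartet=4 acc=0x4CDED0 -> emit 4C DE D0, reset; bytes_emitted=6
After char 8 ('e'=30): chars_in_quartet=1 acc=0x1E bytes_emitted=6
After char 9 ('g'=32): chars_in_quartet=2 acc=0x7A0 bytes_emitted=6
After char 10 ('w'=48): chars_in_quartet=3 acc=0x1E830 bytes_emitted=6
Padding '=': partial quartet acc=0x1E830 -> emit 7A 0C; bytes_emitted=8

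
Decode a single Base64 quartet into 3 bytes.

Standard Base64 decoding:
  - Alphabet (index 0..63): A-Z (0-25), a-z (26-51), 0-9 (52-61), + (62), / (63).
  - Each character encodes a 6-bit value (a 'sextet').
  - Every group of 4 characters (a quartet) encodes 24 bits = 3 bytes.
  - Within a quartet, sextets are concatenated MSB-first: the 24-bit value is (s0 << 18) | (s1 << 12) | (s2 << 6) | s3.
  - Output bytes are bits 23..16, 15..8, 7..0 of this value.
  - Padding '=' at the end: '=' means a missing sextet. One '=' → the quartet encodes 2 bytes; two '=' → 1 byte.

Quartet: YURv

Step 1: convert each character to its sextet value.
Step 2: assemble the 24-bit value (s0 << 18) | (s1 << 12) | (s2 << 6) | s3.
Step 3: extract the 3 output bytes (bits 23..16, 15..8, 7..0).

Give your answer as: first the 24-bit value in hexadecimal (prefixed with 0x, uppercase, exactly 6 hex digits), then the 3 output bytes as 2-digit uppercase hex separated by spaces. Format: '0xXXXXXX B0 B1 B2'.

Sextets: Y=24, U=20, R=17, v=47
24-bit: (24<<18) | (20<<12) | (17<<6) | 47
      = 0x600000 | 0x014000 | 0x000440 | 0x00002F
      = 0x61446F
Bytes: (v>>16)&0xFF=61, (v>>8)&0xFF=44, v&0xFF=6F

Answer: 0x61446F 61 44 6F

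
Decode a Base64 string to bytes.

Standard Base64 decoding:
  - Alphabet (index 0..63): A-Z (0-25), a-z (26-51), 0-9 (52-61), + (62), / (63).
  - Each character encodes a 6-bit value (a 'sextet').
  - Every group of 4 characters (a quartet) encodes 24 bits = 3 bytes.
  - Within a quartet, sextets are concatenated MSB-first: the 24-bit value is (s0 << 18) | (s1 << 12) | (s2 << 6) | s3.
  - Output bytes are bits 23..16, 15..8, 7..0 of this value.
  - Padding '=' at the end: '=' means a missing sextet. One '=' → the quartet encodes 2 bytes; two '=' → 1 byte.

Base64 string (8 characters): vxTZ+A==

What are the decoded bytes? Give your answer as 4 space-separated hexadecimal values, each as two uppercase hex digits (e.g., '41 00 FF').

Answer: BF 14 D9 F8

Derivation:
After char 0 ('v'=47): chars_in_quartet=1 acc=0x2F bytes_emitted=0
After char 1 ('x'=49): chars_in_quartet=2 acc=0xBF1 bytes_emitted=0
After char 2 ('T'=19): chars_in_quartet=3 acc=0x2FC53 bytes_emitted=0
After char 3 ('Z'=25): chars_in_quartet=4 acc=0xBF14D9 -> emit BF 14 D9, reset; bytes_emitted=3
After char 4 ('+'=62): chars_in_quartet=1 acc=0x3E bytes_emitted=3
After char 5 ('A'=0): chars_in_quartet=2 acc=0xF80 bytes_emitted=3
Padding '==': partial quartet acc=0xF80 -> emit F8; bytes_emitted=4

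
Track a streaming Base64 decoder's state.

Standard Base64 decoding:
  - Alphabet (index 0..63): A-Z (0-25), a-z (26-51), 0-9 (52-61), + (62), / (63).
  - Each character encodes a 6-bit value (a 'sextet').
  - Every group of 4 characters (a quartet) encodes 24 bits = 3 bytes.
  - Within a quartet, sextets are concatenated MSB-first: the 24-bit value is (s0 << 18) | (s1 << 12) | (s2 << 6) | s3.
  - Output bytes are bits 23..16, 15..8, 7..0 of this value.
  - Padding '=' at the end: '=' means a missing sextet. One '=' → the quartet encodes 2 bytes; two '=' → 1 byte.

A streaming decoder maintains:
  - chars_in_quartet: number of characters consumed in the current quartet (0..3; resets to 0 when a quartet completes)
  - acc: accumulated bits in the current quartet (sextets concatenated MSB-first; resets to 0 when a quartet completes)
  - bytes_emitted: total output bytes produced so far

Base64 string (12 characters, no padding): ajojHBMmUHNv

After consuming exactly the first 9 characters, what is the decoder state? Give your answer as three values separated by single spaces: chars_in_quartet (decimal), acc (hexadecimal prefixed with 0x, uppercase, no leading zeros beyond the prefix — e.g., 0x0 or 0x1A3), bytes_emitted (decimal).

Answer: 1 0x14 6

Derivation:
After char 0 ('a'=26): chars_in_quartet=1 acc=0x1A bytes_emitted=0
After char 1 ('j'=35): chars_in_quartet=2 acc=0x6A3 bytes_emitted=0
After char 2 ('o'=40): chars_in_quartet=3 acc=0x1A8E8 bytes_emitted=0
After char 3 ('j'=35): chars_in_quartet=4 acc=0x6A3A23 -> emit 6A 3A 23, reset; bytes_emitted=3
After char 4 ('H'=7): chars_in_quartet=1 acc=0x7 bytes_emitted=3
After char 5 ('B'=1): chars_in_quartet=2 acc=0x1C1 bytes_emitted=3
After char 6 ('M'=12): chars_in_quartet=3 acc=0x704C bytes_emitted=3
After char 7 ('m'=38): chars_in_quartet=4 acc=0x1C1326 -> emit 1C 13 26, reset; bytes_emitted=6
After char 8 ('U'=20): chars_in_quartet=1 acc=0x14 bytes_emitted=6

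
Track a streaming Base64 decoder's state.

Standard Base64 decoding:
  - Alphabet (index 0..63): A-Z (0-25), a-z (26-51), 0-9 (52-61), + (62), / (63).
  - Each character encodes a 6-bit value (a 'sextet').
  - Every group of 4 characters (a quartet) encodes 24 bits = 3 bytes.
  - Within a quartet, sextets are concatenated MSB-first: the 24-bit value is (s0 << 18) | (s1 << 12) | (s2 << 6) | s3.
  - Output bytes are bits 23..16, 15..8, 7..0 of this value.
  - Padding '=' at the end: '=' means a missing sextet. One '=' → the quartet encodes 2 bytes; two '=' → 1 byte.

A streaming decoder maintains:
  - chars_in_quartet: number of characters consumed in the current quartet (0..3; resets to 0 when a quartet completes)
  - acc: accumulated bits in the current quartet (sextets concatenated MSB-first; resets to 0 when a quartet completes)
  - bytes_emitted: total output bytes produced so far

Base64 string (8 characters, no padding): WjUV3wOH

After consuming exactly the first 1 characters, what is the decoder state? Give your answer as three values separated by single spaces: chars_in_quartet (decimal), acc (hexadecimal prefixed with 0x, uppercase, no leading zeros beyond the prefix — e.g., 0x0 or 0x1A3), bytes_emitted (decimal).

Answer: 1 0x16 0

Derivation:
After char 0 ('W'=22): chars_in_quartet=1 acc=0x16 bytes_emitted=0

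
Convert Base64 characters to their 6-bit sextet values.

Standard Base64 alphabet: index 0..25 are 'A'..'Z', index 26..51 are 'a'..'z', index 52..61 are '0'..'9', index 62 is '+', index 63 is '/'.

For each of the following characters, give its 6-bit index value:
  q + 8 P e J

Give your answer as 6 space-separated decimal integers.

'q': a..z range, 26 + ord('q') − ord('a') = 42
'+': index 62
'8': 0..9 range, 52 + ord('8') − ord('0') = 60
'P': A..Z range, ord('P') − ord('A') = 15
'e': a..z range, 26 + ord('e') − ord('a') = 30
'J': A..Z range, ord('J') − ord('A') = 9

Answer: 42 62 60 15 30 9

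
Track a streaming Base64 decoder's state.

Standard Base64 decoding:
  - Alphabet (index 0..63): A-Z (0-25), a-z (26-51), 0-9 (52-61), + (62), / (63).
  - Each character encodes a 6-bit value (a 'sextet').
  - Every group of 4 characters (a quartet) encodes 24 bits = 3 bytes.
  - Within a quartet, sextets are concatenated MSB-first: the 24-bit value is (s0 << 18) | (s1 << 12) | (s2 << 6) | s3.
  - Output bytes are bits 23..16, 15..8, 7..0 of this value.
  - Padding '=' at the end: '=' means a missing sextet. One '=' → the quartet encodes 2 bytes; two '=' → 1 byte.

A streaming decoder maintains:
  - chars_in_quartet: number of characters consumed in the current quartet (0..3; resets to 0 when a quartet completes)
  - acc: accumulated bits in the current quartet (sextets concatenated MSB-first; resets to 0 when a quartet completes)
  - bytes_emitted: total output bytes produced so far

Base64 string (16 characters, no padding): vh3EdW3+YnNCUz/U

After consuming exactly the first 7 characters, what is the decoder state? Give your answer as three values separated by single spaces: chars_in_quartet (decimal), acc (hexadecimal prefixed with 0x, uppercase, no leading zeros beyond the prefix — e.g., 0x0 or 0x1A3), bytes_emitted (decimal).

Answer: 3 0x1D5B7 3

Derivation:
After char 0 ('v'=47): chars_in_quartet=1 acc=0x2F bytes_emitted=0
After char 1 ('h'=33): chars_in_quartet=2 acc=0xBE1 bytes_emitted=0
After char 2 ('3'=55): chars_in_quartet=3 acc=0x2F877 bytes_emitted=0
After char 3 ('E'=4): chars_in_quartet=4 acc=0xBE1DC4 -> emit BE 1D C4, reset; bytes_emitted=3
After char 4 ('d'=29): chars_in_quartet=1 acc=0x1D bytes_emitted=3
After char 5 ('W'=22): chars_in_quartet=2 acc=0x756 bytes_emitted=3
After char 6 ('3'=55): chars_in_quartet=3 acc=0x1D5B7 bytes_emitted=3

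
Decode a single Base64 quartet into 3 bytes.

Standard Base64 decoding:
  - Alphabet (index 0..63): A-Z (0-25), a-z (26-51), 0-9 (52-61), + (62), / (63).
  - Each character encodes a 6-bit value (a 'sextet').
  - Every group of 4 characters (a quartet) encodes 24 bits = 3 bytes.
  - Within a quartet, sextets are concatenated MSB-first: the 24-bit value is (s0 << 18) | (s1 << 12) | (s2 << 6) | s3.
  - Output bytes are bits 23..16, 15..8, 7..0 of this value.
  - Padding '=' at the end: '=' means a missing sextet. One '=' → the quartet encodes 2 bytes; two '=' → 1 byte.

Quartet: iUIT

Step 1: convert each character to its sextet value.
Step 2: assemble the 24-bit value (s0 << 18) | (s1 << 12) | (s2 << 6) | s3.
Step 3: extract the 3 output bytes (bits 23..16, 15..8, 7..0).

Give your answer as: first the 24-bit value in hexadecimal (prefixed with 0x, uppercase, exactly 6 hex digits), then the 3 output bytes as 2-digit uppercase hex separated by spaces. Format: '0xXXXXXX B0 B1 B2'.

Sextets: i=34, U=20, I=8, T=19
24-bit: (34<<18) | (20<<12) | (8<<6) | 19
      = 0x880000 | 0x014000 | 0x000200 | 0x000013
      = 0x894213
Bytes: (v>>16)&0xFF=89, (v>>8)&0xFF=42, v&0xFF=13

Answer: 0x894213 89 42 13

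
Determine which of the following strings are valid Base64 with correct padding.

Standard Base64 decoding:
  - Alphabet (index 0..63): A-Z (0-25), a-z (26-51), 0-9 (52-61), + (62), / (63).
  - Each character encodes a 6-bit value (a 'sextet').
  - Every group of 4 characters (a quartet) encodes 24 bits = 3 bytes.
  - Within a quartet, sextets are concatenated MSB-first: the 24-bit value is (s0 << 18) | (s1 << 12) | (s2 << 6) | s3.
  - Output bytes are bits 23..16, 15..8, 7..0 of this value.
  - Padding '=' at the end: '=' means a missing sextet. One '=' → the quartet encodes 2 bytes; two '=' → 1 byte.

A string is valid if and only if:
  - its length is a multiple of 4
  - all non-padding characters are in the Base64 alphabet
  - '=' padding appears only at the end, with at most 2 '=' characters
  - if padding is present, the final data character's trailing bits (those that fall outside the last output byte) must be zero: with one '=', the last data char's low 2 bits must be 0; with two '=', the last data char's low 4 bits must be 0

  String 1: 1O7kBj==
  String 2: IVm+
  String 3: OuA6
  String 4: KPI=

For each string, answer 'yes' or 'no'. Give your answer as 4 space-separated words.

Answer: no yes yes yes

Derivation:
String 1: '1O7kBj==' → invalid (bad trailing bits)
String 2: 'IVm+' → valid
String 3: 'OuA6' → valid
String 4: 'KPI=' → valid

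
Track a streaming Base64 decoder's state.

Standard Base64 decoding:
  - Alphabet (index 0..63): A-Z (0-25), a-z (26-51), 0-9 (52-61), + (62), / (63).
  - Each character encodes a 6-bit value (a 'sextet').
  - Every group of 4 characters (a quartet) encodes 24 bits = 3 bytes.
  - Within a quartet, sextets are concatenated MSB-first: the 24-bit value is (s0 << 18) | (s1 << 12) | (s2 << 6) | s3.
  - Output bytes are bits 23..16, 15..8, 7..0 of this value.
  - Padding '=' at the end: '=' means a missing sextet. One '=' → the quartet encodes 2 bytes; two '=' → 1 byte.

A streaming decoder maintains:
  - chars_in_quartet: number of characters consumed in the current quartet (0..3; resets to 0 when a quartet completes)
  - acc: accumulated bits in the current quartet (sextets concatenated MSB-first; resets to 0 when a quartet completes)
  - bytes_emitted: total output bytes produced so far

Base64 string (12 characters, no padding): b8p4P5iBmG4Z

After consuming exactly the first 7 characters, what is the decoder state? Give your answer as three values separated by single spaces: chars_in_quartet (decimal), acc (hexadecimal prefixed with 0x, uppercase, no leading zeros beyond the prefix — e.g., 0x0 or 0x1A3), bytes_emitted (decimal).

After char 0 ('b'=27): chars_in_quartet=1 acc=0x1B bytes_emitted=0
After char 1 ('8'=60): chars_in_quartet=2 acc=0x6FC bytes_emitted=0
After char 2 ('p'=41): chars_in_quartet=3 acc=0x1BF29 bytes_emitted=0
After char 3 ('4'=56): chars_in_quartet=4 acc=0x6FCA78 -> emit 6F CA 78, reset; bytes_emitted=3
After char 4 ('P'=15): chars_in_quartet=1 acc=0xF bytes_emitted=3
After char 5 ('5'=57): chars_in_quartet=2 acc=0x3F9 bytes_emitted=3
After char 6 ('i'=34): chars_in_quartet=3 acc=0xFE62 bytes_emitted=3

Answer: 3 0xFE62 3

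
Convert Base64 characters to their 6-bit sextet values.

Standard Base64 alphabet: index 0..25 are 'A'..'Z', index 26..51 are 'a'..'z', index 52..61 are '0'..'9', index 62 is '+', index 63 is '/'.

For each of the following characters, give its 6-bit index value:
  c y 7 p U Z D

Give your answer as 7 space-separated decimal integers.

Answer: 28 50 59 41 20 25 3

Derivation:
'c': a..z range, 26 + ord('c') − ord('a') = 28
'y': a..z range, 26 + ord('y') − ord('a') = 50
'7': 0..9 range, 52 + ord('7') − ord('0') = 59
'p': a..z range, 26 + ord('p') − ord('a') = 41
'U': A..Z range, ord('U') − ord('A') = 20
'Z': A..Z range, ord('Z') − ord('A') = 25
'D': A..Z range, ord('D') − ord('A') = 3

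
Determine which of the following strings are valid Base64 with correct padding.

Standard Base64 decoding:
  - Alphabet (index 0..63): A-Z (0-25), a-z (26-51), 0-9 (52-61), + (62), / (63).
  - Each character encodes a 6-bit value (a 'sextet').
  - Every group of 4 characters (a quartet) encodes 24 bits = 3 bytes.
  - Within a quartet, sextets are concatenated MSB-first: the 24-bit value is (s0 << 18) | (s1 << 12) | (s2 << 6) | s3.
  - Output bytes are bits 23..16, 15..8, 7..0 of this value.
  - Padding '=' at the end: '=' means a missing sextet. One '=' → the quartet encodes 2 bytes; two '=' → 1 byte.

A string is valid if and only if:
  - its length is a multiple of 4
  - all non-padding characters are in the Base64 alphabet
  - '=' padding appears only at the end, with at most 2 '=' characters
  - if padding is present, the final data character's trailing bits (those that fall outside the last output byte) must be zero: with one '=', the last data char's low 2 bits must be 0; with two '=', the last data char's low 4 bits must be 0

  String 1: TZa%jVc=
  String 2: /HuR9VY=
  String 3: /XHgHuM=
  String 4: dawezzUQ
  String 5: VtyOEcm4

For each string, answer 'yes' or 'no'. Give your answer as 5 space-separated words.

String 1: 'TZa%jVc=' → invalid (bad char(s): ['%'])
String 2: '/HuR9VY=' → valid
String 3: '/XHgHuM=' → valid
String 4: 'dawezzUQ' → valid
String 5: 'VtyOEcm4' → valid

Answer: no yes yes yes yes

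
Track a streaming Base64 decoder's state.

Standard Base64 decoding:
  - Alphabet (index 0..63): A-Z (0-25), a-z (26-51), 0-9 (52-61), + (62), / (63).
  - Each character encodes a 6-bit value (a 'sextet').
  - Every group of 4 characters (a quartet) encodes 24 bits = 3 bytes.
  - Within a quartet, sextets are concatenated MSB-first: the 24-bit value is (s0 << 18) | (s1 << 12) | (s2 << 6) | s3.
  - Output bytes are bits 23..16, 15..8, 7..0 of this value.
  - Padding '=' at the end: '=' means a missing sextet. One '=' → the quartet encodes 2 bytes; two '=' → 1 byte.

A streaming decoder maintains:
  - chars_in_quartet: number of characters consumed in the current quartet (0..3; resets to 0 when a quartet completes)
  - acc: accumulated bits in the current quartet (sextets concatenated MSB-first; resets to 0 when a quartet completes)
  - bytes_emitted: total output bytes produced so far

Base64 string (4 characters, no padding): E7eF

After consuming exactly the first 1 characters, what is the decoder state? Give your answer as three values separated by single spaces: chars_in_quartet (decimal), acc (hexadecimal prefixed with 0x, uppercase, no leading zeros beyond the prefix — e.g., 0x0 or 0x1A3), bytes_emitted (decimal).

Answer: 1 0x4 0

Derivation:
After char 0 ('E'=4): chars_in_quartet=1 acc=0x4 bytes_emitted=0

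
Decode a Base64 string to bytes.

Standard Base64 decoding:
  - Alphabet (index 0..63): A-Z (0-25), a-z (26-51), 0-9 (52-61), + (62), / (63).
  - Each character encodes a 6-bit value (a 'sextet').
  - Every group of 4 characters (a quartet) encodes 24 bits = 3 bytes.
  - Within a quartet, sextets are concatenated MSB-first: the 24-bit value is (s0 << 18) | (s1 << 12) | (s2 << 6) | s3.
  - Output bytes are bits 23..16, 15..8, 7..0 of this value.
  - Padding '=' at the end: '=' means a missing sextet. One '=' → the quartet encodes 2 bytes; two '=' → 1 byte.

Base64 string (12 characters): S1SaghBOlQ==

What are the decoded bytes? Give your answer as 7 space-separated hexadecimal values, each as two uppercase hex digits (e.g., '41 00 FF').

Answer: 4B 54 9A 82 10 4E 95

Derivation:
After char 0 ('S'=18): chars_in_quartet=1 acc=0x12 bytes_emitted=0
After char 1 ('1'=53): chars_in_quartet=2 acc=0x4B5 bytes_emitted=0
After char 2 ('S'=18): chars_in_quartet=3 acc=0x12D52 bytes_emitted=0
After char 3 ('a'=26): chars_in_quartet=4 acc=0x4B549A -> emit 4B 54 9A, reset; bytes_emitted=3
After char 4 ('g'=32): chars_in_quartet=1 acc=0x20 bytes_emitted=3
After char 5 ('h'=33): chars_in_quartet=2 acc=0x821 bytes_emitted=3
After char 6 ('B'=1): chars_in_quartet=3 acc=0x20841 bytes_emitted=3
After char 7 ('O'=14): chars_in_quartet=4 acc=0x82104E -> emit 82 10 4E, reset; bytes_emitted=6
After char 8 ('l'=37): chars_in_quartet=1 acc=0x25 bytes_emitted=6
After char 9 ('Q'=16): chars_in_quartet=2 acc=0x950 bytes_emitted=6
Padding '==': partial quartet acc=0x950 -> emit 95; bytes_emitted=7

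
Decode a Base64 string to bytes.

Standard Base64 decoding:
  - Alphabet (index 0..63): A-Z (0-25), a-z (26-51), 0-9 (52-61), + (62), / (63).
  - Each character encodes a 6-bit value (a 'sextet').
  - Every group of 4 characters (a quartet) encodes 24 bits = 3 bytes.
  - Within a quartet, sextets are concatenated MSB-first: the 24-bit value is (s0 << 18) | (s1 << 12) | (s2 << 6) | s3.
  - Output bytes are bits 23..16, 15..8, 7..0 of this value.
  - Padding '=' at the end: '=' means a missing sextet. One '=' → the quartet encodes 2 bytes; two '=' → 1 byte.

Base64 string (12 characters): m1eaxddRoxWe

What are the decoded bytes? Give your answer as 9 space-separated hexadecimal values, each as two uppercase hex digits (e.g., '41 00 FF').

Answer: 9B 57 9A C5 D7 51 A3 15 9E

Derivation:
After char 0 ('m'=38): chars_in_quartet=1 acc=0x26 bytes_emitted=0
After char 1 ('1'=53): chars_in_quartet=2 acc=0x9B5 bytes_emitted=0
After char 2 ('e'=30): chars_in_quartet=3 acc=0x26D5E bytes_emitted=0
After char 3 ('a'=26): chars_in_quartet=4 acc=0x9B579A -> emit 9B 57 9A, reset; bytes_emitted=3
After char 4 ('x'=49): chars_in_quartet=1 acc=0x31 bytes_emitted=3
After char 5 ('d'=29): chars_in_quartet=2 acc=0xC5D bytes_emitted=3
After char 6 ('d'=29): chars_in_quartet=3 acc=0x3175D bytes_emitted=3
After char 7 ('R'=17): chars_in_quartet=4 acc=0xC5D751 -> emit C5 D7 51, reset; bytes_emitted=6
After char 8 ('o'=40): chars_in_quartet=1 acc=0x28 bytes_emitted=6
After char 9 ('x'=49): chars_in_quartet=2 acc=0xA31 bytes_emitted=6
After char 10 ('W'=22): chars_in_quartet=3 acc=0x28C56 bytes_emitted=6
After char 11 ('e'=30): chars_in_quartet=4 acc=0xA3159E -> emit A3 15 9E, reset; bytes_emitted=9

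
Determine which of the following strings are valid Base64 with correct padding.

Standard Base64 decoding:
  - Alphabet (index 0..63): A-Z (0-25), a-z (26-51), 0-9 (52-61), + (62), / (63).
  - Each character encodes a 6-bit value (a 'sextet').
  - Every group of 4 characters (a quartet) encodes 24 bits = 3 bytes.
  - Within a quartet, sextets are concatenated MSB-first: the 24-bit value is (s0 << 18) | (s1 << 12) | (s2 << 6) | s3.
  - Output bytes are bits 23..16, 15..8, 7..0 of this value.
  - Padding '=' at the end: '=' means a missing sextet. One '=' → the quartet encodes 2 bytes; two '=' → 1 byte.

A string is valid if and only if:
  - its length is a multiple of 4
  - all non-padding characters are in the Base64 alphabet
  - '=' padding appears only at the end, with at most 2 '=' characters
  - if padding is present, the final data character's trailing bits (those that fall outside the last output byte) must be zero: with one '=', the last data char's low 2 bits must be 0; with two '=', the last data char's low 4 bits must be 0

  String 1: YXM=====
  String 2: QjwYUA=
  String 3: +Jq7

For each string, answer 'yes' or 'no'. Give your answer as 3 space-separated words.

Answer: no no yes

Derivation:
String 1: 'YXM=====' → invalid (5 pad chars (max 2))
String 2: 'QjwYUA=' → invalid (len=7 not mult of 4)
String 3: '+Jq7' → valid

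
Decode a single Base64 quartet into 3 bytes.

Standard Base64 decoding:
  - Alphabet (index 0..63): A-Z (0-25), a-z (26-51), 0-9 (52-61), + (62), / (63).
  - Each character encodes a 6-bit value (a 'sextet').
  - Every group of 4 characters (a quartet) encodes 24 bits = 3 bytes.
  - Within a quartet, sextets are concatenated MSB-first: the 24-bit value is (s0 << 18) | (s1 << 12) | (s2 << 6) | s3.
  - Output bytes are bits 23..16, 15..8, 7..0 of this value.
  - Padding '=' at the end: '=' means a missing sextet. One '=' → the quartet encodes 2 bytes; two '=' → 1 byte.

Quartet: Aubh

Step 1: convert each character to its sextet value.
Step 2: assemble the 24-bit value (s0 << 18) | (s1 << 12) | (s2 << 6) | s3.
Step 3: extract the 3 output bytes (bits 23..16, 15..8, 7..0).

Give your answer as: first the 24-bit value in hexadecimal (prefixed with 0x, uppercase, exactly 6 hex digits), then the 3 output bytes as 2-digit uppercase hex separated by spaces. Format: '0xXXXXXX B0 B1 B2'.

Sextets: A=0, u=46, b=27, h=33
24-bit: (0<<18) | (46<<12) | (27<<6) | 33
      = 0x000000 | 0x02E000 | 0x0006C0 | 0x000021
      = 0x02E6E1
Bytes: (v>>16)&0xFF=02, (v>>8)&0xFF=E6, v&0xFF=E1

Answer: 0x02E6E1 02 E6 E1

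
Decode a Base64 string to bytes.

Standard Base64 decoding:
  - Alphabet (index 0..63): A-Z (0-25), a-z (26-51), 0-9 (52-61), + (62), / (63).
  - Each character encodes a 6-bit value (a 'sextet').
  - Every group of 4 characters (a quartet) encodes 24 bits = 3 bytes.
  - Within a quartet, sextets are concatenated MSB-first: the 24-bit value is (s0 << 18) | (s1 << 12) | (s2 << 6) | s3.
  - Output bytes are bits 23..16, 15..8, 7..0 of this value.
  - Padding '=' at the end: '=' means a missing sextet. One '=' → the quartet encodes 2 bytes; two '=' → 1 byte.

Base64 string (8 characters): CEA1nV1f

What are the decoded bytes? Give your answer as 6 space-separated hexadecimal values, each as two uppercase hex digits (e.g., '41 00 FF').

Answer: 08 40 35 9D 5D 5F

Derivation:
After char 0 ('C'=2): chars_in_quartet=1 acc=0x2 bytes_emitted=0
After char 1 ('E'=4): chars_in_quartet=2 acc=0x84 bytes_emitted=0
After char 2 ('A'=0): chars_in_quartet=3 acc=0x2100 bytes_emitted=0
After char 3 ('1'=53): chars_in_quartet=4 acc=0x84035 -> emit 08 40 35, reset; bytes_emitted=3
After char 4 ('n'=39): chars_in_quartet=1 acc=0x27 bytes_emitted=3
After char 5 ('V'=21): chars_in_quartet=2 acc=0x9D5 bytes_emitted=3
After char 6 ('1'=53): chars_in_quartet=3 acc=0x27575 bytes_emitted=3
After char 7 ('f'=31): chars_in_quartet=4 acc=0x9D5D5F -> emit 9D 5D 5F, reset; bytes_emitted=6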